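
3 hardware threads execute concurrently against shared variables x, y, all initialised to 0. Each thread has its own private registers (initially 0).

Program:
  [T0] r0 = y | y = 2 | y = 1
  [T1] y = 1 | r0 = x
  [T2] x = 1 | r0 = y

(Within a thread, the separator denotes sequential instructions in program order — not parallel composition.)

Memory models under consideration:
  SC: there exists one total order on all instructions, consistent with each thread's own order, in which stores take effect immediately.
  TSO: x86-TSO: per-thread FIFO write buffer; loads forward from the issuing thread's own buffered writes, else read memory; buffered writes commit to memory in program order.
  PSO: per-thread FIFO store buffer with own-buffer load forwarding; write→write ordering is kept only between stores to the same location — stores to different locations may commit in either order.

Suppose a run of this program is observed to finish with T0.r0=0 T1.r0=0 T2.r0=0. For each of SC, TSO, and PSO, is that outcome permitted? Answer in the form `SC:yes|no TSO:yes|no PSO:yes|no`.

SC:no TSO:yes PSO:yes

outcome vector order: (T0.r0,T1.r0,T2.r0)
SC (10): <0 0 1>; <0 0 2>; <0 1 0>; <0 1 1>; <0 1 2>; <1 0 1>; <1 0 2>; <1 1 0>; <1 1 1>; <1 1 2>
TSO (12): <0 0 0>; <0 0 1>; <0 0 2>; <0 1 0>; <0 1 1>; <0 1 2>; <1 0 0>; <1 0 1>; <1 0 2>; <1 1 0>; <1 1 1>; <1 1 2>
PSO (12): <0 0 0>; <0 0 1>; <0 0 2>; <0 1 0>; <0 1 1>; <0 1 2>; <1 0 0>; <1 0 1>; <1 0 2>; <1 1 0>; <1 1 1>; <1 1 2>
target <0 0 0> ∈ {TSO,PSO}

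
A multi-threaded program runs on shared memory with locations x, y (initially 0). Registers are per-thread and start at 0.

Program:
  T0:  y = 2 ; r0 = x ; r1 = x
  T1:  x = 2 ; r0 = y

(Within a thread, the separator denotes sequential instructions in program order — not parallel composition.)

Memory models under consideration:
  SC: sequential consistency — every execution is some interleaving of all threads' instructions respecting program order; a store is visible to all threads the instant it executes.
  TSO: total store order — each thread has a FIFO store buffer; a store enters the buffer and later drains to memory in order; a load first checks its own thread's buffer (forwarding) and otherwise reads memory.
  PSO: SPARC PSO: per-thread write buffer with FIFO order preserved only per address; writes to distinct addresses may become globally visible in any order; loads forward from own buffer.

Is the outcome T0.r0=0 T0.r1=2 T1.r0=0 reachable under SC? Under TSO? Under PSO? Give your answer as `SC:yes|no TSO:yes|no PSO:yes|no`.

SC:no TSO:yes PSO:yes

outcome vector order: (T0.r0,T0.r1,T1.r0)
under SC → 002, 022, 220, 222
under TSO → 000, 002, 020, 022, 220, 222
under PSO → 000, 002, 020, 022, 220, 222
target 020 ∈ {TSO,PSO}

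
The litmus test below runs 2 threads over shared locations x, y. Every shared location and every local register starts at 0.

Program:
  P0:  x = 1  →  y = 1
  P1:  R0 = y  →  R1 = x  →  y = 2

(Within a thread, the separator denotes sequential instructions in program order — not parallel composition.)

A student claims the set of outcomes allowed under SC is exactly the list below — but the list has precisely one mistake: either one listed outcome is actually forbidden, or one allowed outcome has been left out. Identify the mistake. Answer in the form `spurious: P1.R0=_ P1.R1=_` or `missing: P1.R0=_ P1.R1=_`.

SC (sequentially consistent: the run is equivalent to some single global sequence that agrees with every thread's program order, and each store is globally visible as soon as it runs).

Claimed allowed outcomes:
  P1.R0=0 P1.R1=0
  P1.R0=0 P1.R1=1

outcome vector order: (P1.R0,P1.R1)
under SC → (0,0), (0,1), (1,1)
SC∖claimed = {(1,1)}

missing: P1.R0=1 P1.R1=1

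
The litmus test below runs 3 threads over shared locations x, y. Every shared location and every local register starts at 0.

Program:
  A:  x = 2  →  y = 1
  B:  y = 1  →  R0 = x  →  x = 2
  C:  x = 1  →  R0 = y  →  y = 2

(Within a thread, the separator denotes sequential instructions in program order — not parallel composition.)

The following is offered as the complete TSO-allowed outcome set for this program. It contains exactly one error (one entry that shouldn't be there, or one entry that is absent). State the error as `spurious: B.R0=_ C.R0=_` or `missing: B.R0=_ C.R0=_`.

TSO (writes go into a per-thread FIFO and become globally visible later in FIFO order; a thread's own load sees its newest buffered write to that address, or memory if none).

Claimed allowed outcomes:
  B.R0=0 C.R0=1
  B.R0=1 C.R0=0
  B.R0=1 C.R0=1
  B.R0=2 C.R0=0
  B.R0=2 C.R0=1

outcome vector order: (B.R0,C.R0)
[TSO] allowed = {0/0; 0/1; 1/0; 1/1; 2/0; 2/1}
TSO∖claimed = {0/0}

missing: B.R0=0 C.R0=0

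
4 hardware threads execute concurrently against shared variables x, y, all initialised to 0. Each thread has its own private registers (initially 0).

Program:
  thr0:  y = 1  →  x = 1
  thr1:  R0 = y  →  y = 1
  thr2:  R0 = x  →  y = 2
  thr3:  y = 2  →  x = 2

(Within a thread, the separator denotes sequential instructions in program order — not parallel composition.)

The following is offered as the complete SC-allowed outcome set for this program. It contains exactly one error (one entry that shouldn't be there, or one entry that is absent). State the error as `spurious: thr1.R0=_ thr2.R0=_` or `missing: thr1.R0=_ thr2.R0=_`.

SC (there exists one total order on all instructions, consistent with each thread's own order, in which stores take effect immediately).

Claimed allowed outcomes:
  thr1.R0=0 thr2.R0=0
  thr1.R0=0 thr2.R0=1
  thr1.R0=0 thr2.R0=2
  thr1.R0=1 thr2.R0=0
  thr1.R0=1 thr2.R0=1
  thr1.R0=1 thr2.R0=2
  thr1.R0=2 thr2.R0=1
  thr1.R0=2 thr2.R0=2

missing: thr1.R0=2 thr2.R0=0

outcome vector order: (thr1.R0,thr2.R0)
SC (9): (0,0); (0,1); (0,2); (1,0); (1,1); (1,2); (2,0); (2,1); (2,2)
SC∖claimed = {(2,0)}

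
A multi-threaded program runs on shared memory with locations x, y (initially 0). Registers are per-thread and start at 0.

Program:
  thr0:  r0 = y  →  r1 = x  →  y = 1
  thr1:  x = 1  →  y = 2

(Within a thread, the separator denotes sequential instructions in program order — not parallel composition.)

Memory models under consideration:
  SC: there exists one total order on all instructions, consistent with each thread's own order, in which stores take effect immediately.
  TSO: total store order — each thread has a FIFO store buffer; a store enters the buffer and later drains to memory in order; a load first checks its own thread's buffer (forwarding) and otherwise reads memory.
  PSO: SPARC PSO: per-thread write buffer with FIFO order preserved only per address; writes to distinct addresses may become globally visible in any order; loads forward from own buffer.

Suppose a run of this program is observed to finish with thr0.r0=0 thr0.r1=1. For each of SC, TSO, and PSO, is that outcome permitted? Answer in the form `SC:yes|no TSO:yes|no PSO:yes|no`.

SC:yes TSO:yes PSO:yes

outcome vector order: (thr0.r0,thr0.r1)
SC (3): 0/0, 0/1, 2/1
TSO (3): 0/0, 0/1, 2/1
PSO (4): 0/0, 0/1, 2/0, 2/1
target 0/1 ∈ {SC,TSO,PSO}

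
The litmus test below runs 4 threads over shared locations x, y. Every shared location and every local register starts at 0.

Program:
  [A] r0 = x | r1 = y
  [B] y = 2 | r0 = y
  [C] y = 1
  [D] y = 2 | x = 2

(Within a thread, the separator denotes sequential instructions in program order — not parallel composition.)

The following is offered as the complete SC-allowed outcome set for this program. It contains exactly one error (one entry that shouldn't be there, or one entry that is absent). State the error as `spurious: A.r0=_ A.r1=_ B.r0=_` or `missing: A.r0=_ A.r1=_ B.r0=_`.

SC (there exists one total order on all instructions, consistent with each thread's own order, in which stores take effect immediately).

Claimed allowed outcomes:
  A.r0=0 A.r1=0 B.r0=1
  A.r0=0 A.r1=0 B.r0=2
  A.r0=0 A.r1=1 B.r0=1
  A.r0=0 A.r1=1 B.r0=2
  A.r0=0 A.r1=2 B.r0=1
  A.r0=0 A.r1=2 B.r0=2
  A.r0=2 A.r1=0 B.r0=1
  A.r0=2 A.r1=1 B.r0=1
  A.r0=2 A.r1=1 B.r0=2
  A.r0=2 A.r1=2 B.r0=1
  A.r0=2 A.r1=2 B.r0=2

outcome vector order: (A.r0,A.r1,B.r0)
[SC] allowed = {001, 002, 011, 012, 021, 022, 211, 212, 221, 222}
claimed∖SC = {201}

spurious: A.r0=2 A.r1=0 B.r0=1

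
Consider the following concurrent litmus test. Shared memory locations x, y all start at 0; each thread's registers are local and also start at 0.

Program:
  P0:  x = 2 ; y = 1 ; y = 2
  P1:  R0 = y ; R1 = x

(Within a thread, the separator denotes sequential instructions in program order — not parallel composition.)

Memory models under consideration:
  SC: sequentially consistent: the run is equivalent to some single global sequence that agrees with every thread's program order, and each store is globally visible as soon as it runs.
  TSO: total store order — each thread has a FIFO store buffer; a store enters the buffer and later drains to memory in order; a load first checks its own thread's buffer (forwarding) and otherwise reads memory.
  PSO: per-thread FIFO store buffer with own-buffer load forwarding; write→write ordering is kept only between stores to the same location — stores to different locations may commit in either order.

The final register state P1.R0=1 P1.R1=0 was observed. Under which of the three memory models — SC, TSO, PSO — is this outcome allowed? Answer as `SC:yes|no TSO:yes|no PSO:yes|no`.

outcome vector order: (P1.R0,P1.R1)
SC (4): 00 02 12 22
TSO (4): 00 02 12 22
PSO (6): 00 02 10 12 20 22
target 10 ∈ {PSO}

SC:no TSO:no PSO:yes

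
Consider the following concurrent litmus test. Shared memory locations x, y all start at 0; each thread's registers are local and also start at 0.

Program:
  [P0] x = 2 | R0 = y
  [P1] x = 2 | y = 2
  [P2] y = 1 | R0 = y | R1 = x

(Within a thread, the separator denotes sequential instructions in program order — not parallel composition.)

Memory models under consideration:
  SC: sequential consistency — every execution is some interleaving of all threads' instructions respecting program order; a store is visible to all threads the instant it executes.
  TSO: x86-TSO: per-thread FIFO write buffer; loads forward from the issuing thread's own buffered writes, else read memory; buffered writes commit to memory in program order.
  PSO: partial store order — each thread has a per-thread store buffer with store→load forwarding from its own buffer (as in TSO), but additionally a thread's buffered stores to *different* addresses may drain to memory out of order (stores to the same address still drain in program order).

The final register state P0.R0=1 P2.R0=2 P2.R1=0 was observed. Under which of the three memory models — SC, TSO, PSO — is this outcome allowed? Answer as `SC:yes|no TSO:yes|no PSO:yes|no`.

SC:no TSO:no PSO:yes

outcome vector order: (P0.R0,P2.R0,P2.R1)
under SC → <0 1 2>, <0 2 2>, <1 1 0>, <1 1 2>, <1 2 2>, <2 1 0>, <2 1 2>, <2 2 2>
under TSO → <0 1 0>, <0 1 2>, <0 2 2>, <1 1 0>, <1 1 2>, <1 2 2>, <2 1 0>, <2 1 2>, <2 2 2>
under PSO → <0 1 0>, <0 1 2>, <0 2 0>, <0 2 2>, <1 1 0>, <1 1 2>, <1 2 0>, <1 2 2>, <2 1 0>, <2 1 2>, <2 2 0>, <2 2 2>
target <1 2 0> ∈ {PSO}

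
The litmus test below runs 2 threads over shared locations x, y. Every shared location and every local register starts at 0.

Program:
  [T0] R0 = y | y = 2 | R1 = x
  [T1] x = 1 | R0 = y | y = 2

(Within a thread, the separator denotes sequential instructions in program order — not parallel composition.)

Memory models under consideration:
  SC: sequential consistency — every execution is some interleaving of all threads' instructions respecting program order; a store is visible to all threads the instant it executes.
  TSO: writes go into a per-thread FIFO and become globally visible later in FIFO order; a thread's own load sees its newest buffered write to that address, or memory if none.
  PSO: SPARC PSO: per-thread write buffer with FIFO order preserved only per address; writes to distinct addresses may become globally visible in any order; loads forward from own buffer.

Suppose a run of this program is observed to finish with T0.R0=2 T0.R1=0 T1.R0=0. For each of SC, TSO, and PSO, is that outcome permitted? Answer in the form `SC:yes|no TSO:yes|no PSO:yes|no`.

outcome vector order: (T0.R0,T0.R1,T1.R0)
under SC → 002, 010, 012, 210
under TSO → 000, 002, 010, 012, 210
under PSO → 000, 002, 010, 012, 200, 210
target 200 ∈ {PSO}

SC:no TSO:no PSO:yes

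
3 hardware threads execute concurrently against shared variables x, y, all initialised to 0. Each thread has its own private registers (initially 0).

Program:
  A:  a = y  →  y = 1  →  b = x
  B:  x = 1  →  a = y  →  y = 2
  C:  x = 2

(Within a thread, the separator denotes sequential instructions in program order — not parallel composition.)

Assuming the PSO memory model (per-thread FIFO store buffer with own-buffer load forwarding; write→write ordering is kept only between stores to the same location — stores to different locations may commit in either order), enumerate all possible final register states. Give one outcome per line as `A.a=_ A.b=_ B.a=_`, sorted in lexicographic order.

outcome vector order: (A.a,A.b,B.a)
|PSO outcomes| = 9

A.a=0 A.b=0 B.a=0
A.a=0 A.b=0 B.a=1
A.a=0 A.b=1 B.a=0
A.a=0 A.b=1 B.a=1
A.a=0 A.b=2 B.a=0
A.a=0 A.b=2 B.a=1
A.a=2 A.b=0 B.a=0
A.a=2 A.b=1 B.a=0
A.a=2 A.b=2 B.a=0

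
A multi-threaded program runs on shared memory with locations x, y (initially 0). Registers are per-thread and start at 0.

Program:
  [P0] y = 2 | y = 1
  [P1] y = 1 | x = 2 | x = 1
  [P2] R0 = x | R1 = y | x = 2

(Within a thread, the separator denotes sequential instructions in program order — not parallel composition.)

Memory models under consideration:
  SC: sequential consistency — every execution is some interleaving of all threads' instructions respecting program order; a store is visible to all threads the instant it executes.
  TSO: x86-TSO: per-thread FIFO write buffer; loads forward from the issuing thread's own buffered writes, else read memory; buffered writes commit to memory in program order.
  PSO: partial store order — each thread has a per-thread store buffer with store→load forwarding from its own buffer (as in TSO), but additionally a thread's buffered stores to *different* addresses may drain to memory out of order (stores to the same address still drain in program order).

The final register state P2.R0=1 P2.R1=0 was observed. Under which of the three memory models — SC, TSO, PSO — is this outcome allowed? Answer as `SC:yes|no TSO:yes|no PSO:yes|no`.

outcome vector order: (P2.R0,P2.R1)
[SC] allowed = {00, 01, 02, 11, 12, 21, 22}
[TSO] allowed = {00, 01, 02, 11, 12, 21, 22}
[PSO] allowed = {00, 01, 02, 10, 11, 12, 20, 21, 22}
target 10 ∈ {PSO}

SC:no TSO:no PSO:yes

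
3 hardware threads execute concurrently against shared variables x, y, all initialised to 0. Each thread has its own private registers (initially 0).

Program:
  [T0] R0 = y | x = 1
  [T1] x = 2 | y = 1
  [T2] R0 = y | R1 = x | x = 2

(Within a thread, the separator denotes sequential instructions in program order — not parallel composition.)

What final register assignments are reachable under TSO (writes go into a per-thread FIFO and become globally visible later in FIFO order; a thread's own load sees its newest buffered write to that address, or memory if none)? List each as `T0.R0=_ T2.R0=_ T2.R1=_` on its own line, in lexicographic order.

T0.R0=0 T2.R0=0 T2.R1=0
T0.R0=0 T2.R0=0 T2.R1=1
T0.R0=0 T2.R0=0 T2.R1=2
T0.R0=0 T2.R0=1 T2.R1=1
T0.R0=0 T2.R0=1 T2.R1=2
T0.R0=1 T2.R0=0 T2.R1=0
T0.R0=1 T2.R0=0 T2.R1=1
T0.R0=1 T2.R0=0 T2.R1=2
T0.R0=1 T2.R0=1 T2.R1=1
T0.R0=1 T2.R0=1 T2.R1=2

outcome vector order: (T0.R0,T2.R0,T2.R1)
|TSO outcomes| = 10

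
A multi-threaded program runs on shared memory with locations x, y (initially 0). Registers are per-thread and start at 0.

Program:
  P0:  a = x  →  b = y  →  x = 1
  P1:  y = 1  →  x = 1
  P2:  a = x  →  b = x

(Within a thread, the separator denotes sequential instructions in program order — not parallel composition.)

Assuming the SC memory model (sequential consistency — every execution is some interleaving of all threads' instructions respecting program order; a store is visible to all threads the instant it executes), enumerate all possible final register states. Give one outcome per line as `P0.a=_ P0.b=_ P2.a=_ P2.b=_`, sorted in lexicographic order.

P0.a=0 P0.b=0 P2.a=0 P2.b=0
P0.a=0 P0.b=0 P2.a=0 P2.b=1
P0.a=0 P0.b=0 P2.a=1 P2.b=1
P0.a=0 P0.b=1 P2.a=0 P2.b=0
P0.a=0 P0.b=1 P2.a=0 P2.b=1
P0.a=0 P0.b=1 P2.a=1 P2.b=1
P0.a=1 P0.b=1 P2.a=0 P2.b=0
P0.a=1 P0.b=1 P2.a=0 P2.b=1
P0.a=1 P0.b=1 P2.a=1 P2.b=1

outcome vector order: (P0.a,P0.b,P2.a,P2.b)
|SC outcomes| = 9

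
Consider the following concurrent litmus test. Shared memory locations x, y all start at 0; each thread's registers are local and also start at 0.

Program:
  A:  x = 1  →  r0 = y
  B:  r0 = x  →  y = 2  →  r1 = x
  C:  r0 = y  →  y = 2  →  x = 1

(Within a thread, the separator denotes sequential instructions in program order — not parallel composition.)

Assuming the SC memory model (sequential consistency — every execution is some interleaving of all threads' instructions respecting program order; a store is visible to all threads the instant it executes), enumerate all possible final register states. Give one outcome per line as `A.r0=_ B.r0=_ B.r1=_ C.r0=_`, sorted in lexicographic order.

outcome vector order: (A.r0,B.r0,B.r1,C.r0)
|SC outcomes| = 10

A.r0=0 B.r0=0 B.r1=1 C.r0=0
A.r0=0 B.r0=0 B.r1=1 C.r0=2
A.r0=0 B.r0=1 B.r1=1 C.r0=0
A.r0=0 B.r0=1 B.r1=1 C.r0=2
A.r0=2 B.r0=0 B.r1=0 C.r0=0
A.r0=2 B.r0=0 B.r1=0 C.r0=2
A.r0=2 B.r0=0 B.r1=1 C.r0=0
A.r0=2 B.r0=0 B.r1=1 C.r0=2
A.r0=2 B.r0=1 B.r1=1 C.r0=0
A.r0=2 B.r0=1 B.r1=1 C.r0=2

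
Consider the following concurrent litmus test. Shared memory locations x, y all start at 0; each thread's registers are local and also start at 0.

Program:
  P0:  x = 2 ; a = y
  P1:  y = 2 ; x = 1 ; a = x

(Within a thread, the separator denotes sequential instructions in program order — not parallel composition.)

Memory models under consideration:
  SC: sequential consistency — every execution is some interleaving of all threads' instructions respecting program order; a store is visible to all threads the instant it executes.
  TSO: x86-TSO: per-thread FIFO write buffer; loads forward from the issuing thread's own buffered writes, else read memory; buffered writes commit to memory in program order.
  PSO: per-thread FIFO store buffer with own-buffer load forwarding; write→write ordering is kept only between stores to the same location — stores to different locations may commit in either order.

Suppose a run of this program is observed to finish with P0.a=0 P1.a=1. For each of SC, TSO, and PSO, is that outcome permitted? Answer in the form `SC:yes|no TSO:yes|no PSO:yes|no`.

outcome vector order: (P0.a,P1.a)
SC (3): 0/1, 2/1, 2/2
TSO (4): 0/1, 0/2, 2/1, 2/2
PSO (4): 0/1, 0/2, 2/1, 2/2
target 0/1 ∈ {SC,TSO,PSO}

SC:yes TSO:yes PSO:yes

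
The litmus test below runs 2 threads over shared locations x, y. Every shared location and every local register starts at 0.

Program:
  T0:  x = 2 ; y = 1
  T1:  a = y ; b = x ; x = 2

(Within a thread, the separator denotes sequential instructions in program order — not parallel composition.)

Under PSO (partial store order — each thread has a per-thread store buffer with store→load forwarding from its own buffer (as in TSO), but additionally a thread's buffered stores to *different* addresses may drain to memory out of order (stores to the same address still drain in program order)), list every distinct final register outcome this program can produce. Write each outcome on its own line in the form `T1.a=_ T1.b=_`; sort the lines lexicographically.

T1.a=0 T1.b=0
T1.a=0 T1.b=2
T1.a=1 T1.b=0
T1.a=1 T1.b=2

outcome vector order: (T1.a,T1.b)
|PSO outcomes| = 4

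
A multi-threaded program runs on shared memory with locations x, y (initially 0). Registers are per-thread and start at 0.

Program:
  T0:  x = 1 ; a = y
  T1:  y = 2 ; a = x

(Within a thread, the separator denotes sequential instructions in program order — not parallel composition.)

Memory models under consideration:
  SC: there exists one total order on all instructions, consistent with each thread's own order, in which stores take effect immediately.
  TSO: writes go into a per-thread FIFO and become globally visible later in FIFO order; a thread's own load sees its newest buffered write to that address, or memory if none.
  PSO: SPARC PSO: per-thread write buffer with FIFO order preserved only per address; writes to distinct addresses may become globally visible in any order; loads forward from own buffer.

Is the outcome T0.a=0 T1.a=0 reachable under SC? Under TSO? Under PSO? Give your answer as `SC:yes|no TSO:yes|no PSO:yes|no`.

outcome vector order: (T0.a,T1.a)
[SC] allowed = {01 20 21}
[TSO] allowed = {00 01 20 21}
[PSO] allowed = {00 01 20 21}
target 00 ∈ {TSO,PSO}

SC:no TSO:yes PSO:yes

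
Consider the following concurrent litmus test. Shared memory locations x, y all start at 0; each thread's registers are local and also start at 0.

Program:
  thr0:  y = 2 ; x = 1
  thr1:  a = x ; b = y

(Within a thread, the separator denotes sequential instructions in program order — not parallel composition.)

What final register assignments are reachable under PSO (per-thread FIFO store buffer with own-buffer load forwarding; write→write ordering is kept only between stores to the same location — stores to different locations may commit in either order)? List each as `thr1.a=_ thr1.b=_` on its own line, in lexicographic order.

thr1.a=0 thr1.b=0
thr1.a=0 thr1.b=2
thr1.a=1 thr1.b=0
thr1.a=1 thr1.b=2

outcome vector order: (thr1.a,thr1.b)
|PSO outcomes| = 4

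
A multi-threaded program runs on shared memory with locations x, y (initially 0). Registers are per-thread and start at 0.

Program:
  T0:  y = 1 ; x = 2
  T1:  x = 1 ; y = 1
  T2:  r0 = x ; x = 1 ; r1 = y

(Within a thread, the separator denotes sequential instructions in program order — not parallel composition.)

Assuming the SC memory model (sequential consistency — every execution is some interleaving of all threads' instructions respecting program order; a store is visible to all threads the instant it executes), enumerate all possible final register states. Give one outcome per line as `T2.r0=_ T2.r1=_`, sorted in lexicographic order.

outcome vector order: (T2.r0,T2.r1)
|SC outcomes| = 5

T2.r0=0 T2.r1=0
T2.r0=0 T2.r1=1
T2.r0=1 T2.r1=0
T2.r0=1 T2.r1=1
T2.r0=2 T2.r1=1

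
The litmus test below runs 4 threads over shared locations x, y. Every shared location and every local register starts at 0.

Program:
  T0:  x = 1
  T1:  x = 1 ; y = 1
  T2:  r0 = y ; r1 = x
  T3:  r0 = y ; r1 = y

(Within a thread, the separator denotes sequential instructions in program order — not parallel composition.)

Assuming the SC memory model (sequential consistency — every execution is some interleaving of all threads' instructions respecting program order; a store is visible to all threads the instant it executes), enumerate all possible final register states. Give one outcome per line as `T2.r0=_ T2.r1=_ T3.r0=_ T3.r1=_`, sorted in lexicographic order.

outcome vector order: (T2.r0,T2.r1,T3.r0,T3.r1)
|SC outcomes| = 9

T2.r0=0 T2.r1=0 T3.r0=0 T3.r1=0
T2.r0=0 T2.r1=0 T3.r0=0 T3.r1=1
T2.r0=0 T2.r1=0 T3.r0=1 T3.r1=1
T2.r0=0 T2.r1=1 T3.r0=0 T3.r1=0
T2.r0=0 T2.r1=1 T3.r0=0 T3.r1=1
T2.r0=0 T2.r1=1 T3.r0=1 T3.r1=1
T2.r0=1 T2.r1=1 T3.r0=0 T3.r1=0
T2.r0=1 T2.r1=1 T3.r0=0 T3.r1=1
T2.r0=1 T2.r1=1 T3.r0=1 T3.r1=1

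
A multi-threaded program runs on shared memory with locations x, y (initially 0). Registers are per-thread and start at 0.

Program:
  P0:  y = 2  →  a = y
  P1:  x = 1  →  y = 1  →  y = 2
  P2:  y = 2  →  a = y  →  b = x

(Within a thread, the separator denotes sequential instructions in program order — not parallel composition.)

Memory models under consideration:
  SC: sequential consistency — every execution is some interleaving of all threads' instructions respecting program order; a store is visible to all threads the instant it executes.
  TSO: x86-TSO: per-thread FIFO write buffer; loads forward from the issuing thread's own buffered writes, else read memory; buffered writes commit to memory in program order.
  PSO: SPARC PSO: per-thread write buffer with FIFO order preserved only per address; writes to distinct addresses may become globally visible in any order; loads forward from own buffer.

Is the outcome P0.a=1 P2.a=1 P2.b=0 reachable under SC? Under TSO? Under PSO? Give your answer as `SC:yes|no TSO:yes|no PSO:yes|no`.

outcome vector order: (P0.a,P2.a,P2.b)
SC (6): 1/1/1 1/2/0 1/2/1 2/1/1 2/2/0 2/2/1
TSO (6): 1/1/1 1/2/0 1/2/1 2/1/1 2/2/0 2/2/1
PSO (8): 1/1/0 1/1/1 1/2/0 1/2/1 2/1/0 2/1/1 2/2/0 2/2/1
target 1/1/0 ∈ {PSO}

SC:no TSO:no PSO:yes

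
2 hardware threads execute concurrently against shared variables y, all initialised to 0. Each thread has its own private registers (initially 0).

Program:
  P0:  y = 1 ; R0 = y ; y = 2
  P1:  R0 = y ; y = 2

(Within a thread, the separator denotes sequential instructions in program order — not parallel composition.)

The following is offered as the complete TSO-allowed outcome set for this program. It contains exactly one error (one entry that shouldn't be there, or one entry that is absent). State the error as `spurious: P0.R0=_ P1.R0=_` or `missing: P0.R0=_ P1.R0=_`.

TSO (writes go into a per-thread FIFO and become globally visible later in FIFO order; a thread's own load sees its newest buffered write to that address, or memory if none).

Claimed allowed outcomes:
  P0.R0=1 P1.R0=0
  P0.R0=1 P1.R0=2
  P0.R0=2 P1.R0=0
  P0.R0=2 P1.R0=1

missing: P0.R0=1 P1.R0=1

outcome vector order: (P0.R0,P1.R0)
TSO: 5 outcomes — {(1,0), (1,1), (1,2), (2,0), (2,1)}
TSO∖claimed = {(1,1)}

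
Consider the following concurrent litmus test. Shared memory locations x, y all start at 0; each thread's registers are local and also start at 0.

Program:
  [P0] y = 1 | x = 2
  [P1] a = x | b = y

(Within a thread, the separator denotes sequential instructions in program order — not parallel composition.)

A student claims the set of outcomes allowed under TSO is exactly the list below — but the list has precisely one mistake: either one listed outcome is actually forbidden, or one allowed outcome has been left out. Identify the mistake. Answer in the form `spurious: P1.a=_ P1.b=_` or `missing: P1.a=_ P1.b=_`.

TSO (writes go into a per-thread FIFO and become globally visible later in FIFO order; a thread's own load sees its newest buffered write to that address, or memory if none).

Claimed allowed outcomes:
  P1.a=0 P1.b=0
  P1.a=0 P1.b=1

missing: P1.a=2 P1.b=1

outcome vector order: (P1.a,P1.b)
TSO (3): 0/0; 0/1; 2/1
TSO∖claimed = {2/1}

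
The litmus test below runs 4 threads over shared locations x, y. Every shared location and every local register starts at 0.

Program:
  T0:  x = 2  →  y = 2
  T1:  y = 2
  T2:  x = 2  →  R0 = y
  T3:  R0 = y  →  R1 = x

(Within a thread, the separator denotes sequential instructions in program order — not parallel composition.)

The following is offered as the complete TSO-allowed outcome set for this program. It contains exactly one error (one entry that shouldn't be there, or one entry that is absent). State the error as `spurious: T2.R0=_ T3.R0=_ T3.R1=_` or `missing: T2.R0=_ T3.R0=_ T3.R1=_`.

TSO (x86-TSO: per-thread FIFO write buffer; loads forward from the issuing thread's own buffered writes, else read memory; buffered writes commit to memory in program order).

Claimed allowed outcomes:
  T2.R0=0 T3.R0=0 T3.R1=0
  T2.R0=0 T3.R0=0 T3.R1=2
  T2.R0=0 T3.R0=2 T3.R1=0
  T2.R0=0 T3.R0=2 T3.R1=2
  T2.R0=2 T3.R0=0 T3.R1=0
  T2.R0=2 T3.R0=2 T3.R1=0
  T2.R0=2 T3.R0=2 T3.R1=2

outcome vector order: (T2.R0,T3.R0,T3.R1)
TSO (8): <0 0 0>, <0 0 2>, <0 2 0>, <0 2 2>, <2 0 0>, <2 0 2>, <2 2 0>, <2 2 2>
TSO∖claimed = {<2 0 2>}

missing: T2.R0=2 T3.R0=0 T3.R1=2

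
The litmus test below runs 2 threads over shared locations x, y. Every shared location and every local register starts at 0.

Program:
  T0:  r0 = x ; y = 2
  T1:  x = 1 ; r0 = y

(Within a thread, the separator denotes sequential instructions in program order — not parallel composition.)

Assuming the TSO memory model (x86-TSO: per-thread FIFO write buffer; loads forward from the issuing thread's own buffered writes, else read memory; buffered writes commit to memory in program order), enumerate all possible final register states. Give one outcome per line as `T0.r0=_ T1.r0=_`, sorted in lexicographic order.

T0.r0=0 T1.r0=0
T0.r0=0 T1.r0=2
T0.r0=1 T1.r0=0
T0.r0=1 T1.r0=2

outcome vector order: (T0.r0,T1.r0)
|TSO outcomes| = 4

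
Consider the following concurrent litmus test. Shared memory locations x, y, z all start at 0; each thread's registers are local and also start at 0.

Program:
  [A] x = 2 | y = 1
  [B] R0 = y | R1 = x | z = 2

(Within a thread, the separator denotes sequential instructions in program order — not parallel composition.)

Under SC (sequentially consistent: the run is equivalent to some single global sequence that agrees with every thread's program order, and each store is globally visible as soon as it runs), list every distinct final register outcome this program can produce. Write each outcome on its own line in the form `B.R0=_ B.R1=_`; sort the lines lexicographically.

outcome vector order: (B.R0,B.R1)
|SC outcomes| = 3

B.R0=0 B.R1=0
B.R0=0 B.R1=2
B.R0=1 B.R1=2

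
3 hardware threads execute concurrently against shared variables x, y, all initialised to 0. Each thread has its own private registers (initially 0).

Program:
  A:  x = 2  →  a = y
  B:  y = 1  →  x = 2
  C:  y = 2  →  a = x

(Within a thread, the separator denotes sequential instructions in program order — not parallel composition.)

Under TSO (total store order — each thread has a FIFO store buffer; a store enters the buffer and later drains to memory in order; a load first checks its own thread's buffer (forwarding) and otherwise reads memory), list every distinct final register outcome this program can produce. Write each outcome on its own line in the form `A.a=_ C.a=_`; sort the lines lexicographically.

A.a=0 C.a=0
A.a=0 C.a=2
A.a=1 C.a=0
A.a=1 C.a=2
A.a=2 C.a=0
A.a=2 C.a=2

outcome vector order: (A.a,C.a)
|TSO outcomes| = 6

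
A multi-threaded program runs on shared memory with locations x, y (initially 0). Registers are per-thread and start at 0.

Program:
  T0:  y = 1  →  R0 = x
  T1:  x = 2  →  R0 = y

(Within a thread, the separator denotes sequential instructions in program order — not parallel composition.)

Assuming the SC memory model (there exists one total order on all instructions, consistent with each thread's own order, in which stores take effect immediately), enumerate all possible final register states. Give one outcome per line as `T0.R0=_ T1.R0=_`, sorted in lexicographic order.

outcome vector order: (T0.R0,T1.R0)
|SC outcomes| = 3

T0.R0=0 T1.R0=1
T0.R0=2 T1.R0=0
T0.R0=2 T1.R0=1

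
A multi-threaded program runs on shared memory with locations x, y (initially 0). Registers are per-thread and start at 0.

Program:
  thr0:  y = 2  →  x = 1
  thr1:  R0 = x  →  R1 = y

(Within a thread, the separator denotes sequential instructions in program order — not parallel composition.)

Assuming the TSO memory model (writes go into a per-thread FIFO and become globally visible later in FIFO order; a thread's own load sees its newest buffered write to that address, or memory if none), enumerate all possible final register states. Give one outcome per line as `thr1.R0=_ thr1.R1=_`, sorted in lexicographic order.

thr1.R0=0 thr1.R1=0
thr1.R0=0 thr1.R1=2
thr1.R0=1 thr1.R1=2

outcome vector order: (thr1.R0,thr1.R1)
|TSO outcomes| = 3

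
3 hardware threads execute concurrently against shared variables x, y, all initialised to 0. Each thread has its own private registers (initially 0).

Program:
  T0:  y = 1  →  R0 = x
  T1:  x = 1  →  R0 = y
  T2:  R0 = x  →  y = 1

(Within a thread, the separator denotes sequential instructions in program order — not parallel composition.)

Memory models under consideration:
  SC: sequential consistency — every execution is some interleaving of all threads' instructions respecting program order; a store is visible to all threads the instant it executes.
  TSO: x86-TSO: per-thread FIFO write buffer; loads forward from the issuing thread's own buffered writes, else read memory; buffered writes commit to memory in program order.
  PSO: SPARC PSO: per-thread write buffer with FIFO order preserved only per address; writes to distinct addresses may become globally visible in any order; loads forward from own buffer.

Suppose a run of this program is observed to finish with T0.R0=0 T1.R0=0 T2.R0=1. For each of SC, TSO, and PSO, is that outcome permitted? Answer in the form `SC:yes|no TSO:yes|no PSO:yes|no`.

outcome vector order: (T0.R0,T1.R0,T2.R0)
under SC → 010; 011; 100; 101; 110; 111
under TSO → 000; 001; 010; 011; 100; 101; 110; 111
under PSO → 000; 001; 010; 011; 100; 101; 110; 111
target 001 ∈ {TSO,PSO}

SC:no TSO:yes PSO:yes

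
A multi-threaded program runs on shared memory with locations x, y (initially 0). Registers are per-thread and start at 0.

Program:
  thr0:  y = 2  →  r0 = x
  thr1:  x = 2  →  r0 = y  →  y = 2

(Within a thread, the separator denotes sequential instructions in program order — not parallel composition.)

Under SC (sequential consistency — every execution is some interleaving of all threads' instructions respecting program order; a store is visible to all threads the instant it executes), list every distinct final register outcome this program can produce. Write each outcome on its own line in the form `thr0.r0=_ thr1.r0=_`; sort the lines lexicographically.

outcome vector order: (thr0.r0,thr1.r0)
|SC outcomes| = 3

thr0.r0=0 thr1.r0=2
thr0.r0=2 thr1.r0=0
thr0.r0=2 thr1.r0=2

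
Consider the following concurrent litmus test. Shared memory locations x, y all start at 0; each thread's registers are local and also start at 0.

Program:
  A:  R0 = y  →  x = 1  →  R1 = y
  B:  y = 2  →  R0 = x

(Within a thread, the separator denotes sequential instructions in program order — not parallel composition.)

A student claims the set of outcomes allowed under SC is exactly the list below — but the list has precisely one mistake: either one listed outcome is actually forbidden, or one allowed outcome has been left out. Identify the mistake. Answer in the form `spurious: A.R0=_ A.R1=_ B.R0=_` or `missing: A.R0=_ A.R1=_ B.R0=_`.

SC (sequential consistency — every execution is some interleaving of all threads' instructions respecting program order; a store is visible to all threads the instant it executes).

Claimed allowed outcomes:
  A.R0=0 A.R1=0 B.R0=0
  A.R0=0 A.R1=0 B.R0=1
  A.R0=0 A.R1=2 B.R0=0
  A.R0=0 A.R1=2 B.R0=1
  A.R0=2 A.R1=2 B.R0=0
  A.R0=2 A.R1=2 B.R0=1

spurious: A.R0=0 A.R1=0 B.R0=0

outcome vector order: (A.R0,A.R1,B.R0)
SC: 5 outcomes — {001, 020, 021, 220, 221}
claimed∖SC = {000}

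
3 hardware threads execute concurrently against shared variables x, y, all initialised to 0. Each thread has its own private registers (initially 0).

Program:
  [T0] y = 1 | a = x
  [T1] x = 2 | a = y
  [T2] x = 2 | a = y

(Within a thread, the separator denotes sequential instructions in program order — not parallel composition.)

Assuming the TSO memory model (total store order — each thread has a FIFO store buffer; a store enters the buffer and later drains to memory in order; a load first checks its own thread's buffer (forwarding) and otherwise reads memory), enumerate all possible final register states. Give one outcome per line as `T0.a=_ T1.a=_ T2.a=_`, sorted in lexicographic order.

T0.a=0 T1.a=0 T2.a=0
T0.a=0 T1.a=0 T2.a=1
T0.a=0 T1.a=1 T2.a=0
T0.a=0 T1.a=1 T2.a=1
T0.a=2 T1.a=0 T2.a=0
T0.a=2 T1.a=0 T2.a=1
T0.a=2 T1.a=1 T2.a=0
T0.a=2 T1.a=1 T2.a=1

outcome vector order: (T0.a,T1.a,T2.a)
|TSO outcomes| = 8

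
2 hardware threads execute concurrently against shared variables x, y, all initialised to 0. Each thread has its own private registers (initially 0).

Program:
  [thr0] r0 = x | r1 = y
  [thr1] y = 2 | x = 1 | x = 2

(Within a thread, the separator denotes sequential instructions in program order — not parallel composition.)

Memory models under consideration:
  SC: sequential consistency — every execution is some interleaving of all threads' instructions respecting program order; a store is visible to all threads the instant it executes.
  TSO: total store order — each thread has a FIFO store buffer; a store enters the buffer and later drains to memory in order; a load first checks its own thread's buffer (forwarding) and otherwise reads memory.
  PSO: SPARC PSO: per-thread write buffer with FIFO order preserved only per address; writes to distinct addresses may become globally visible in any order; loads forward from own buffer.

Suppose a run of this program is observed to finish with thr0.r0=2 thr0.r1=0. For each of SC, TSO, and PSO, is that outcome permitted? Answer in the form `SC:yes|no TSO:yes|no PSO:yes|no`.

outcome vector order: (thr0.r0,thr0.r1)
[SC] allowed = {0/0 0/2 1/2 2/2}
[TSO] allowed = {0/0 0/2 1/2 2/2}
[PSO] allowed = {0/0 0/2 1/0 1/2 2/0 2/2}
target 2/0 ∈ {PSO}

SC:no TSO:no PSO:yes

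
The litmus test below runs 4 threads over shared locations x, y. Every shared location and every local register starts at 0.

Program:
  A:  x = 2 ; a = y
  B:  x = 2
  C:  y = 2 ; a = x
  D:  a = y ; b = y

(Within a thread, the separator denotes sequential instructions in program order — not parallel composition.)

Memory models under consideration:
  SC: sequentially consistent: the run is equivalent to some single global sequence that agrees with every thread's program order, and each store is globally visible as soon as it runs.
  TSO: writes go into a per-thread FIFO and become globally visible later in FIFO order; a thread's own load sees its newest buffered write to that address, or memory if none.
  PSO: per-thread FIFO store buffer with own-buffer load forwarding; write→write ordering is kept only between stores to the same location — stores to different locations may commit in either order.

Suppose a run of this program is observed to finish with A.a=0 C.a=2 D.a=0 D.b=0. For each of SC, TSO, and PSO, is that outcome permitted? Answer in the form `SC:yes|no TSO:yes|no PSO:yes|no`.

outcome vector order: (A.a,C.a,D.a,D.b)
SC: 9 outcomes — {0/2/0/0; 0/2/0/2; 0/2/2/2; 2/0/0/0; 2/0/0/2; 2/0/2/2; 2/2/0/0; 2/2/0/2; 2/2/2/2}
TSO: 12 outcomes — {0/0/0/0; 0/0/0/2; 0/0/2/2; 0/2/0/0; 0/2/0/2; 0/2/2/2; 2/0/0/0; 2/0/0/2; 2/0/2/2; 2/2/0/0; 2/2/0/2; 2/2/2/2}
PSO: 12 outcomes — {0/0/0/0; 0/0/0/2; 0/0/2/2; 0/2/0/0; 0/2/0/2; 0/2/2/2; 2/0/0/0; 2/0/0/2; 2/0/2/2; 2/2/0/0; 2/2/0/2; 2/2/2/2}
target 0/2/0/0 ∈ {SC,TSO,PSO}

SC:yes TSO:yes PSO:yes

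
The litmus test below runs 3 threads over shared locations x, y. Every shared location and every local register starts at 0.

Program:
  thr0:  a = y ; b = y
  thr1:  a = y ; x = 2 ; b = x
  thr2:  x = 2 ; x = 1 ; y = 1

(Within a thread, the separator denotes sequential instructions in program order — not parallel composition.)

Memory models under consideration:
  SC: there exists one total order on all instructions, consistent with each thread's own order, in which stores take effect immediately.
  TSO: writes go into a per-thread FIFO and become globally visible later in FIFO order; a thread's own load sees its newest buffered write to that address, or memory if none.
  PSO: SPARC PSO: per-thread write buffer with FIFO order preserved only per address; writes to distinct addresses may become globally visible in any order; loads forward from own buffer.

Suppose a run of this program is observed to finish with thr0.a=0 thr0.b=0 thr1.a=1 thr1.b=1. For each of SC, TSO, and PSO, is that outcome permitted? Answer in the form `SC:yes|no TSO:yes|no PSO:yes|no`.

SC:no TSO:no PSO:yes

outcome vector order: (thr0.a,thr0.b,thr1.a,thr1.b)
SC (9): <0 0 0 1>, <0 0 0 2>, <0 0 1 2>, <0 1 0 1>, <0 1 0 2>, <0 1 1 2>, <1 1 0 1>, <1 1 0 2>, <1 1 1 2>
TSO (9): <0 0 0 1>, <0 0 0 2>, <0 0 1 2>, <0 1 0 1>, <0 1 0 2>, <0 1 1 2>, <1 1 0 1>, <1 1 0 2>, <1 1 1 2>
PSO (12): <0 0 0 1>, <0 0 0 2>, <0 0 1 1>, <0 0 1 2>, <0 1 0 1>, <0 1 0 2>, <0 1 1 1>, <0 1 1 2>, <1 1 0 1>, <1 1 0 2>, <1 1 1 1>, <1 1 1 2>
target <0 0 1 1> ∈ {PSO}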